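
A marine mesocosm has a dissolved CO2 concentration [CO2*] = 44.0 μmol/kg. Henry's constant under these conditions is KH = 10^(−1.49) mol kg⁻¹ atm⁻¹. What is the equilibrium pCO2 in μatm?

pCO2 = 1360 μatm

KH = 10^(−1.49) = 3.236×10^-2 mol kg⁻¹ atm⁻¹
pCO2 = [CO2*]/KH = 44.0×10^-6 / 3.236×10^-2 = 1.36×10^-3 atm = 1360 μatm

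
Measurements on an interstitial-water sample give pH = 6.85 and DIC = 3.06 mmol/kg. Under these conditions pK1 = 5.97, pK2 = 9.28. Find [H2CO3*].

[CO2*] = 0.355 mmol/kg

α₀ = 1 / (1 + K1/[H⁺] + K1K2/[H⁺]²) = 1 / (1 + 10^+0.88 + 10^-1.55)
   = 1 / (1 + 7.5858 + 0.028184) = 1/8.6140 = 0.1161
[CO2*] = α₀ × DIC = 0.1161 × 3.06 = 0.355 mmol/kg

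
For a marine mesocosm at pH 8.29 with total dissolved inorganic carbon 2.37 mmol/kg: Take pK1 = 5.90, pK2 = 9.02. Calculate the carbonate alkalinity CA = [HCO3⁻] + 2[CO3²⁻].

CA = 2.73 mmol/kg

CA = [HCO3⁻] + 2[CO3²⁻] = (α₁ + 2α₂)·DIC
At pH 8.29: [H⁺]/K1 = 10^-2.39 = 0.0040738, K2/[H⁺] = 10^-0.73 = 0.18621
α₁ = 1/(1 + 0.0040738 + 0.18621) = 1/1.1903 = 0.8401; α₂ = α₁·K2/[H⁺] = 0.1564
α₁ + 2α₂ = 1.1530
CA = 1.1530 × 2.37 = 2.73 mmol/kg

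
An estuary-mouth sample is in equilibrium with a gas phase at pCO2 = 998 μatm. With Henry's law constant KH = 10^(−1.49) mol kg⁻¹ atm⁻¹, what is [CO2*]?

[CO2*] = 32.3 μmol/kg

KH = 10^(−1.49) = 3.236×10^-2 mol kg⁻¹ atm⁻¹
[CO2*] = KH · pCO2 = 3.236×10^-2 × 998×10^-6 atm = 3.23×10^-5 mol/kg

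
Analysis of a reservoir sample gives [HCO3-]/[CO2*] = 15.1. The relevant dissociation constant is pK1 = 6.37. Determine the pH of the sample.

pH = 7.55

From K1 = [H⁺][HCO3-]/[CO2*]:  pH = pK1 + log₁₀([HCO3-]/[CO2*])
log₁₀(15.1) = +1.179
pH = 6.37 + (+1.179) = 7.55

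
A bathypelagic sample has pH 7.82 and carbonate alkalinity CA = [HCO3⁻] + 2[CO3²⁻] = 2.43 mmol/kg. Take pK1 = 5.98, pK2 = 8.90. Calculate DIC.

CA = [HCO3⁻] + 2[CO3²⁻] = (α₁ + 2α₂)·DIC
At pH 7.82: [H⁺]/K1 = 10^-1.84 = 0.014454, K2/[H⁺] = 10^-1.08 = 0.083176
α₁ = 1/(1 + 0.014454 + 0.083176) = 1/1.0976 = 0.9111; α₂ = α₁·K2/[H⁺] = 0.07578
α₁ + 2α₂ = 1.0626
DIC = CA / (α₁ + 2α₂) = 2.43 / 1.0626 = 2.29 mmol/kg

DIC = 2.29 mmol/kg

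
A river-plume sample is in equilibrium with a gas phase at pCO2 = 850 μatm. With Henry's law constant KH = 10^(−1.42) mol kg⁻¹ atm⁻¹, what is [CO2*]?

[CO2*] = 32.3 μmol/kg

KH = 10^(−1.42) = 3.802×10^-2 mol kg⁻¹ atm⁻¹
[CO2*] = KH · pCO2 = 3.802×10^-2 × 850×10^-6 atm = 3.23×10^-5 mol/kg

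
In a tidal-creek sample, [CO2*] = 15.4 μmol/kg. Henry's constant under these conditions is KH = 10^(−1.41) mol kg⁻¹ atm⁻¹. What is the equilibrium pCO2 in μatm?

KH = 10^(−1.41) = 3.890×10^-2 mol kg⁻¹ atm⁻¹
pCO2 = [CO2*]/KH = 15.4×10^-6 / 3.890×10^-2 = 3.96×10^-4 atm = 396 μatm

pCO2 = 396 μatm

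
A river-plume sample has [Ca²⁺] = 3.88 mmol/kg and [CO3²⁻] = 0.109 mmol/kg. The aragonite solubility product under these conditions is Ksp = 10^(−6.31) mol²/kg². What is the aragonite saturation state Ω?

Ksp = 10^(−6.31) = 4.898×10^-7
Ω = [Ca²⁺][CO3²⁻]/Ksp = (3.88×10^-3)(0.109×10^-3) / 4.898×10^-7 = 0.863

Ω = 0.863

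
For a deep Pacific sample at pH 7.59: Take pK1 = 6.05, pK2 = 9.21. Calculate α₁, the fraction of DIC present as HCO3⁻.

α₁ = 0.950

α₁ = 1 / (1 + [H⁺]/K1 + K2/[H⁺]) = 1 / (1 + 10^-1.54 + 10^-1.62)
   = 1 / (1 + 0.028840 + 0.023988) = 1/1.0528 = 0.9498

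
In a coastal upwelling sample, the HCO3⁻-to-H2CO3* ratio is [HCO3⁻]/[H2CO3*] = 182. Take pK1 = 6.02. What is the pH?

From K1 = [H⁺][HCO3⁻]/[H2CO3*]:  pH = pK1 + log₁₀([HCO3⁻]/[H2CO3*])
log₁₀(182) = +2.260
pH = 6.02 + (+2.260) = 8.28

pH = 8.28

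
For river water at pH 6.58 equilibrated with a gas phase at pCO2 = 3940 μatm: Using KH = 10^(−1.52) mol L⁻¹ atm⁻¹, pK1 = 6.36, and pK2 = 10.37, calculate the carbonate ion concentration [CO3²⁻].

[CO2*] = KH · pCO2 = 10^(−1.52) × 3940×10^-6 = 1.190×10^-4 mol/L
α₀ = 1/(1 + K1/[H⁺] + K1K2/[H⁺]²) = 1/(1 + 10^+0.22 + 10^-3.57) = 0.3760
DIC = [CO2*]/α₀ = 1.190×10^-4 / 0.3760 = 0.3165 mmol/L
[CO3²⁻] = α₂·DIC; α₂ = 0.0001012, so [CO3²⁻] = 0.0001012 × 0.3165 = 3.20×10^-5 mmol/L = 0.0320 μmol/L

[CO3²⁻] = 0.0320 μmol/L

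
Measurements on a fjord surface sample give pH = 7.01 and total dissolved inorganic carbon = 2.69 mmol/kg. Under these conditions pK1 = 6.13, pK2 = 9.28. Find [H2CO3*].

[CO2*] = 0.312 mmol/kg

α₀ = 1 / (1 + K1/[H⁺] + K1K2/[H⁺]²) = 1 / (1 + 10^+0.88 + 10^-1.39)
   = 1 / (1 + 7.5858 + 0.040738) = 1/8.6265 = 0.1159
[CO2*] = α₀ × DIC = 0.1159 × 2.69 = 0.312 mmol/kg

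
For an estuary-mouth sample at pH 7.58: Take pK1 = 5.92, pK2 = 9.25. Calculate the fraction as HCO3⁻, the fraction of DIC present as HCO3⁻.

α₁ = 1 / (1 + [H⁺]/K1 + K2/[H⁺]) = 1 / (1 + 10^-1.66 + 10^-1.67)
   = 1 / (1 + 0.021878 + 0.021380) = 1/1.0433 = 0.9585

α₁ = 0.959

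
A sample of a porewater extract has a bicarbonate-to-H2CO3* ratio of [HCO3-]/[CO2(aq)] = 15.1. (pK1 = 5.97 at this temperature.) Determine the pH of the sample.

pH = 7.15

From K1 = [H⁺][HCO3-]/[CO2(aq)]:  pH = pK1 + log₁₀([HCO3-]/[CO2(aq)])
log₁₀(15.1) = +1.179
pH = 5.97 + (+1.179) = 7.15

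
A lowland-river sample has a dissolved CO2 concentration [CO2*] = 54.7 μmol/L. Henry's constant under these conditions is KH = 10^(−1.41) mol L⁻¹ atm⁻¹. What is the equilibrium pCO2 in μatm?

pCO2 = 1410 μatm

KH = 10^(−1.41) = 3.890×10^-2 mol L⁻¹ atm⁻¹
pCO2 = [CO2*]/KH = 54.7×10^-6 / 3.890×10^-2 = 1.41×10^-3 atm = 1410 μatm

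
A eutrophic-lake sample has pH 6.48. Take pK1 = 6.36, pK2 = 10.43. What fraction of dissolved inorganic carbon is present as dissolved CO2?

α₀ = 0.431

α₀ = 1 / (1 + K1/[H⁺] + K1K2/[H⁺]²) = 1 / (1 + 10^+0.12 + 10^-3.83)
   = 1 / (1 + 1.3183 + 0.00014791) = 1/2.3184 = 0.4313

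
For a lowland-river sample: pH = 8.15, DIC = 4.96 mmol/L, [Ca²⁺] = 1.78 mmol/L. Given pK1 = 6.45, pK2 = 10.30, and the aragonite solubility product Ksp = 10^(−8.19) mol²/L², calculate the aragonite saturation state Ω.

α₂ = 1 / (1 + [H⁺]/K2 + [H⁺]²/(K1K2)) = 1 / (1 + 10^+2.15 + 10^+0.45)
   = 1 / (1 + 141.25 + 2.8184) = 1/145.07 = 0.006893
[CO3²⁻] = α₂ × DIC = 0.006893 × 4.96 = 0.03419 mmol/L
Ksp = 10^(−8.19) = 6.457×10^-9
Ω = [Ca²⁺][CO3²⁻]/Ksp = (1.78×10^-3)(3.419×10^-5) / 6.457×10^-9 = 9.43

Ω = 9.43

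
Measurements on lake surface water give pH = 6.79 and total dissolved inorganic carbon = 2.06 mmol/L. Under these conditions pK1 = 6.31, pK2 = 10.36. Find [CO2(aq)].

α₀ = 1 / (1 + K1/[H⁺] + K1K2/[H⁺]²) = 1 / (1 + 10^+0.48 + 10^-3.09)
   = 1 / (1 + 3.0200 + 0.00081283) = 1/4.0208 = 0.2487
[CO2*] = α₀ × DIC = 0.2487 × 2.06 = 0.512 mmol/L

[CO2*] = 0.512 mmol/L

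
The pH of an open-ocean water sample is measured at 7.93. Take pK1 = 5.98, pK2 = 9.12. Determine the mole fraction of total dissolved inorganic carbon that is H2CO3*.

α₀ = 1 / (1 + K1/[H⁺] + K1K2/[H⁺]²) = 1 / (1 + 10^+1.95 + 10^+0.76)
   = 1 / (1 + 89.125 + 5.7544) = 1/95.879 = 0.01043

α₀ = 0.0104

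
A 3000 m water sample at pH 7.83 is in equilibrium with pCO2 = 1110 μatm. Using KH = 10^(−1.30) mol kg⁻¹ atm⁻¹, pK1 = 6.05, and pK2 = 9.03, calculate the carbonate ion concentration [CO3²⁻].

[CO3²⁻] = 0.212 mmol/kg

[CO2*] = KH · pCO2 = 10^(−1.30) × 1110×10^-6 = 5.563×10^-5 mol/kg
α₀ = 1/(1 + K1/[H⁺] + K1K2/[H⁺]²) = 1/(1 + 10^+1.78 + 10^+0.58) = 0.01537
DIC = [CO2*]/α₀ = 5.563×10^-5 / 0.01537 = 3.619 mmol/kg
[CO3²⁻] = α₂·DIC; α₂ = 0.05844, so [CO3²⁻] = 0.05844 × 3.619 = 0.212 mmol/kg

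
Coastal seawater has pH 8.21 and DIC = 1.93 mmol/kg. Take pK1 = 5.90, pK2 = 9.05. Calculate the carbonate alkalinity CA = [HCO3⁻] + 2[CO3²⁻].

CA = [HCO3⁻] + 2[CO3²⁻] = (α₁ + 2α₂)·DIC
At pH 8.21: [H⁺]/K1 = 10^-2.31 = 0.0048978, K2/[H⁺] = 10^-0.84 = 0.14454
α₁ = 1/(1 + 0.0048978 + 0.14454) = 1/1.1494 = 0.8700; α₂ = α₁·K2/[H⁺] = 0.1258
α₁ + 2α₂ = 1.1215
CA = 1.1215 × 1.93 = 2.16 mmol/kg

CA = 2.16 mmol/kg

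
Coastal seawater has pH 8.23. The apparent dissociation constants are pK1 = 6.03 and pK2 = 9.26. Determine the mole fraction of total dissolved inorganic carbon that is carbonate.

α₂ = 1 / (1 + [H⁺]/K2 + [H⁺]²/(K1K2)) = 1 / (1 + 10^+1.03 + 10^-1.17)
   = 1 / (1 + 10.715 + 0.067608) = 1/11.783 = 0.08487

α₂ = 0.0849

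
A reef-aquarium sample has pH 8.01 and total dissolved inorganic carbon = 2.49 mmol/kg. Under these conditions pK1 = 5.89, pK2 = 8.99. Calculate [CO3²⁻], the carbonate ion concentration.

[CO3²⁻] = 0.234 mmol/kg

α₂ = 1 / (1 + [H⁺]/K2 + [H⁺]²/(K1K2)) = 1 / (1 + 10^+0.98 + 10^-1.14)
   = 1 / (1 + 9.5499 + 0.072444) = 1/10.622 = 0.09414
[CO3²⁻] = α₂ × DIC = 0.09414 × 2.49 = 0.234 mmol/kg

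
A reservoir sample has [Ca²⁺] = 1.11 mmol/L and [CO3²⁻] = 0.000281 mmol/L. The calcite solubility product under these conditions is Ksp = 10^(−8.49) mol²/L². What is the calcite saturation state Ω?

Ω = 0.0964

Ksp = 10^(−8.49) = 3.236×10^-9
Ω = [Ca²⁺][CO3²⁻]/Ksp = (1.11×10^-3)(0.000281×10^-3) / 3.236×10^-9 = 0.0964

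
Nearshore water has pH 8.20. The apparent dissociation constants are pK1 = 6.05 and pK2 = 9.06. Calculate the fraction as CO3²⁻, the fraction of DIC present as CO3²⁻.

α₂ = 0.121

α₂ = 1 / (1 + [H⁺]/K2 + [H⁺]²/(K1K2)) = 1 / (1 + 10^+0.86 + 10^-1.29)
   = 1 / (1 + 7.2444 + 0.051286) = 1/8.2956 = 0.1205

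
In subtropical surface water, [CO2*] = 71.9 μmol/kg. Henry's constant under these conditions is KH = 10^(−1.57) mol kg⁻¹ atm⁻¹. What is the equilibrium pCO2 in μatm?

pCO2 = 2670 μatm

KH = 10^(−1.57) = 2.692×10^-2 mol kg⁻¹ atm⁻¹
pCO2 = [CO2*]/KH = 71.9×10^-6 / 2.692×10^-2 = 2.67×10^-3 atm = 2670 μatm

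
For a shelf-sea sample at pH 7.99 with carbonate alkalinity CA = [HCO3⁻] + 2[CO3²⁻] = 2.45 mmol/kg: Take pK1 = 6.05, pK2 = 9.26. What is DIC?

CA = [HCO3⁻] + 2[CO3²⁻] = (α₁ + 2α₂)·DIC
At pH 7.99: [H⁺]/K1 = 10^-1.94 = 0.011482, K2/[H⁺] = 10^-1.27 = 0.053703
α₁ = 1/(1 + 0.011482 + 0.053703) = 1/1.0652 = 0.9388; α₂ = α₁·K2/[H⁺] = 0.05042
α₁ + 2α₂ = 1.0396
DIC = CA / (α₁ + 2α₂) = 2.45 / 1.0396 = 2.36 mmol/kg

DIC = 2.36 mmol/kg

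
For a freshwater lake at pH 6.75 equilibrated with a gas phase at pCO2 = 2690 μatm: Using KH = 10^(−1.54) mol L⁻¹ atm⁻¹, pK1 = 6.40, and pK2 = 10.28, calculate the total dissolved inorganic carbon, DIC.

[CO2*] = KH · pCO2 = 10^(−1.54) × 2690×10^-6 = 7.758×10^-5 mol/L
α₀ = 1/(1 + K1/[H⁺] + K1K2/[H⁺]²) = 1/(1 + 10^+0.35 + 10^-3.18) = 0.3087
DIC = [CO2*]/α₀ = 7.758×10^-5 / 0.3087 = 0.251 mmol/L

DIC = 0.251 mmol/L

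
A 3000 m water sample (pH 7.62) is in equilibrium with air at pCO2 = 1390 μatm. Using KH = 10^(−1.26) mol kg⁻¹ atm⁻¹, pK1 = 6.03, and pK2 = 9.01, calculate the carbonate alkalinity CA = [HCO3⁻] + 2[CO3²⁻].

CA = 3.21 mmol/kg

[CO2*] = KH · pCO2 = 10^(−1.26) × 1390×10^-6 = 7.639×10^-5 mol/kg
α₀ = 1/(1 + K1/[H⁺] + K1K2/[H⁺]²) = 1/(1 + 10^+1.59 + 10^+0.20) = 0.02410
DIC = [CO2*]/α₀ = 7.639×10^-5 / 0.02410 = 3.169 mmol/kg
CA = (α₁ + 2α₂)·DIC = (0.9377 + 2×0.03820) × 3.169 = 3.21 mmol/kg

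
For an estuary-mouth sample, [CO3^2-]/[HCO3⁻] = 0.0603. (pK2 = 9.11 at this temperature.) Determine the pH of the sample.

pH = 7.89

From K2 = [H⁺][CO3^2-]/[HCO3⁻]:  pH = pK2 + log₁₀([CO3^2-]/[HCO3⁻])
log₁₀(0.0603) = -1.220
pH = 9.11 + (-1.220) = 7.89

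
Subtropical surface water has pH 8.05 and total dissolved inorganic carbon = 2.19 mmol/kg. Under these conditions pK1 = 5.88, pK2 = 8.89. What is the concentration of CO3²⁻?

α₂ = 1 / (1 + [H⁺]/K2 + [H⁺]²/(K1K2)) = 1 / (1 + 10^+0.84 + 10^-1.33)
   = 1 / (1 + 6.9183 + 0.046774) = 1/7.9651 = 0.1255
[CO3²⁻] = α₂ × DIC = 0.1255 × 2.19 = 0.275 mmol/kg

[CO3²⁻] = 0.275 mmol/kg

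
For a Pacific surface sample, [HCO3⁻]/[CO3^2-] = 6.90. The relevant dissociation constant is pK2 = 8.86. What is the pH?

pH = 8.02

From K2 = [H⁺][CO3^2-]/[HCO3⁻]:  pH = pK2 − log₁₀([HCO3⁻]/[CO3^2-])
log₁₀(6.90) = +0.839
pH = 8.86 − (+0.839) = 8.02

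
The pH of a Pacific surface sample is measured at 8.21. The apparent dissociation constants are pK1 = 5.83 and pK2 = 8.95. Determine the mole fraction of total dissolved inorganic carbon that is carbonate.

α₂ = 0.153

α₂ = 1 / (1 + [H⁺]/K2 + [H⁺]²/(K1K2)) = 1 / (1 + 10^+0.74 + 10^-1.64)
   = 1 / (1 + 5.4954 + 0.022909) = 1/6.5183 = 0.1534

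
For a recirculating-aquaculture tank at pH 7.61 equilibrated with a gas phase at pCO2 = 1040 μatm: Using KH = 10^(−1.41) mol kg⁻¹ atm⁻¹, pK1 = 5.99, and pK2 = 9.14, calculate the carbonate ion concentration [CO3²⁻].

[CO2*] = KH · pCO2 = 10^(−1.41) × 1040×10^-6 = 4.046×10^-5 mol/kg
α₀ = 1/(1 + K1/[H⁺] + K1K2/[H⁺]²) = 1/(1 + 10^+1.62 + 10^+0.09) = 0.02277
DIC = [CO2*]/α₀ = 4.046×10^-5 / 0.02277 = 1.777 mmol/kg
[CO3²⁻] = α₂·DIC; α₂ = 0.02801, so [CO3²⁻] = 0.02801 × 1.777 = 0.0498 mmol/kg

[CO3²⁻] = 0.0498 mmol/kg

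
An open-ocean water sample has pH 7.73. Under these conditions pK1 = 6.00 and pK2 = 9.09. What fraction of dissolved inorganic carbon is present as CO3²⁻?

α₂ = 0.0411

α₂ = 1 / (1 + [H⁺]/K2 + [H⁺]²/(K1K2)) = 1 / (1 + 10^+1.36 + 10^-0.37)
   = 1 / (1 + 22.909 + 0.42658) = 1/24.335 = 0.04109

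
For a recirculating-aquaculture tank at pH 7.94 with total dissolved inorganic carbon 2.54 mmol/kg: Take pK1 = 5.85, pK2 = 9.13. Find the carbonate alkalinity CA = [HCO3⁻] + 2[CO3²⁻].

CA = [HCO3⁻] + 2[CO3²⁻] = (α₁ + 2α₂)·DIC
At pH 7.94: [H⁺]/K1 = 10^-2.09 = 0.0081283, K2/[H⁺] = 10^-1.19 = 0.064565
α₁ = 1/(1 + 0.0081283 + 0.064565) = 1/1.0727 = 0.9322; α₂ = α₁·K2/[H⁺] = 0.06019
α₁ + 2α₂ = 1.0526
CA = 1.0526 × 2.54 = 2.67 mmol/kg

CA = 2.67 mmol/kg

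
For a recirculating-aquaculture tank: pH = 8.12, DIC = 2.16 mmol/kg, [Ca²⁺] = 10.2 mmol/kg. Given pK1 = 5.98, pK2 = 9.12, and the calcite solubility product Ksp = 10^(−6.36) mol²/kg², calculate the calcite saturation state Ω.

Ω = 4.56

α₂ = 1 / (1 + [H⁺]/K2 + [H⁺]²/(K1K2)) = 1 / (1 + 10^+1.00 + 10^-1.14)
   = 1 / (1 + 10.000 + 0.072444) = 1/11.072 = 0.09031
[CO3²⁻] = α₂ × DIC = 0.09031 × 2.16 = 0.1951 mmol/kg
Ksp = 10^(−6.36) = 4.365×10^-7
Ω = [Ca²⁺][CO3²⁻]/Ksp = (10.2×10^-3)(1.951×10^-4) / 4.365×10^-7 = 4.56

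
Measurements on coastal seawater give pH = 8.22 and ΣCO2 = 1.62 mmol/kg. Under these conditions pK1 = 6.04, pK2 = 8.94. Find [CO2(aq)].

[CO2*] = 8.94 μmol/kg

α₀ = 1 / (1 + K1/[H⁺] + K1K2/[H⁺]²) = 1 / (1 + 10^+2.18 + 10^+1.46)
   = 1 / (1 + 151.36 + 28.840) = 1/181.20 = 0.005519
[CO2*] = α₀ × DIC = 0.005519 × 1.62 = 0.00894 mmol/kg = 8.94 μmol/kg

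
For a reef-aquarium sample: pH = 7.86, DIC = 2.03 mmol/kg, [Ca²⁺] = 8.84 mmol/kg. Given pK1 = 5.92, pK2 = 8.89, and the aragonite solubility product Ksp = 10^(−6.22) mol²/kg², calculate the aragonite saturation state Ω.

α₂ = 1 / (1 + [H⁺]/K2 + [H⁺]²/(K1K2)) = 1 / (1 + 10^+1.03 + 10^-0.91)
   = 1 / (1 + 10.715 + 0.12303) = 1/11.838 = 0.08447
[CO3²⁻] = α₂ × DIC = 0.08447 × 2.03 = 0.1715 mmol/kg
Ksp = 10^(−6.22) = 6.026×10^-7
Ω = [Ca²⁺][CO3²⁻]/Ksp = (8.84×10^-3)(1.715×10^-4) / 6.026×10^-7 = 2.52

Ω = 2.52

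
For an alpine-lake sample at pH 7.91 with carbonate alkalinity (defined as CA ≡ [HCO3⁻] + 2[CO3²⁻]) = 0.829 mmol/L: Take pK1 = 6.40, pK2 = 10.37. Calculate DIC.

CA = [HCO3⁻] + 2[CO3²⁻] = (α₁ + 2α₂)·DIC
At pH 7.91: [H⁺]/K1 = 10^-1.51 = 0.030903, K2/[H⁺] = 10^-2.46 = 0.0034674
α₁ = 1/(1 + 0.030903 + 0.0034674) = 1/1.0344 = 0.9668; α₂ = α₁·K2/[H⁺] = 0.003352
α₁ + 2α₂ = 0.9735
DIC = CA / (α₁ + 2α₂) = 0.829 / 0.9735 = 0.852 mmol/L

DIC = 0.852 mmol/L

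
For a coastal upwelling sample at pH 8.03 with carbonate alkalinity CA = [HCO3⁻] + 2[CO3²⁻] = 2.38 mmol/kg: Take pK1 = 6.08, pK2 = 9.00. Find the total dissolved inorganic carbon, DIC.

CA = [HCO3⁻] + 2[CO3²⁻] = (α₁ + 2α₂)·DIC
At pH 8.03: [H⁺]/K1 = 10^-1.95 = 0.011220, K2/[H⁺] = 10^-0.97 = 0.10715
α₁ = 1/(1 + 0.011220 + 0.10715) = 1/1.1184 = 0.8942; α₂ = α₁·K2/[H⁺] = 0.09581
α₁ + 2α₂ = 1.0858
DIC = CA / (α₁ + 2α₂) = 2.38 / 1.0858 = 2.19 mmol/kg

DIC = 2.19 mmol/kg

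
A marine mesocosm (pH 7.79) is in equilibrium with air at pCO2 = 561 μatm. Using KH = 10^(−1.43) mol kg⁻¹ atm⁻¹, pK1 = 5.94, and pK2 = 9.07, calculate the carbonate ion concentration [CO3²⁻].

[CO3²⁻] = 0.0774 mmol/kg

[CO2*] = KH · pCO2 = 10^(−1.43) × 561×10^-6 = 2.084×10^-5 mol/kg
α₀ = 1/(1 + K1/[H⁺] + K1K2/[H⁺]²) = 1/(1 + 10^+1.85 + 10^+0.57) = 0.01324
DIC = [CO2*]/α₀ = 2.084×10^-5 / 0.01324 = 1.574 mmol/kg
[CO3²⁻] = α₂·DIC; α₂ = 0.04920, so [CO3²⁻] = 0.04920 × 1.574 = 0.0774 mmol/kg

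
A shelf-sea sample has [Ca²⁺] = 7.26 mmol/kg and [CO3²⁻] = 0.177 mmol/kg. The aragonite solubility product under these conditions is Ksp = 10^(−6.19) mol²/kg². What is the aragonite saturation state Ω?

Ksp = 10^(−6.19) = 6.457×10^-7
Ω = [Ca²⁺][CO3²⁻]/Ksp = (7.26×10^-3)(0.177×10^-3) / 6.457×10^-7 = 1.99

Ω = 1.99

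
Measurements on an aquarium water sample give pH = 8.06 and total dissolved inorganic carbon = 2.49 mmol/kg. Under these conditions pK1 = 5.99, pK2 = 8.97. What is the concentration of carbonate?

α₂ = 1 / (1 + [H⁺]/K2 + [H⁺]²/(K1K2)) = 1 / (1 + 10^+0.91 + 10^-1.16)
   = 1 / (1 + 8.1283 + 0.069183) = 1/9.1975 = 0.1087
[CO3²⁻] = α₂ × DIC = 0.1087 × 2.49 = 0.271 mmol/kg

[CO3²⁻] = 0.271 mmol/kg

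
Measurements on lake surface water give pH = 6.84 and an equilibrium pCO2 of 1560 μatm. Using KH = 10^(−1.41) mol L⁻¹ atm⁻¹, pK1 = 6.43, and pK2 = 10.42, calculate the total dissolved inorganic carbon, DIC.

[CO2*] = KH · pCO2 = 10^(−1.41) × 1560×10^-6 = 6.069×10^-5 mol/L
α₀ = 1/(1 + K1/[H⁺] + K1K2/[H⁺]²) = 1/(1 + 10^+0.41 + 10^-3.17) = 0.2800
DIC = [CO2*]/α₀ = 6.069×10^-5 / 0.2800 = 0.217 mmol/L

DIC = 0.217 mmol/L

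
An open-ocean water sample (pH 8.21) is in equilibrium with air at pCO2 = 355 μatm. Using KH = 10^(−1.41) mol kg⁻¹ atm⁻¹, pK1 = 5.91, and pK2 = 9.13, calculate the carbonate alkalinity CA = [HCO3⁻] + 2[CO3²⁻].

CA = 3.42 mmol/kg

[CO2*] = KH · pCO2 = 10^(−1.41) × 355×10^-6 = 1.381×10^-5 mol/kg
α₀ = 1/(1 + K1/[H⁺] + K1K2/[H⁺]²) = 1/(1 + 10^+2.30 + 10^+1.38) = 0.004454
DIC = [CO2*]/α₀ = 1.381×10^-5 / 0.004454 = 3.101 mmol/kg
CA = (α₁ + 2α₂)·DIC = (0.8887 + 2×0.1068) × 3.101 = 3.42 mmol/kg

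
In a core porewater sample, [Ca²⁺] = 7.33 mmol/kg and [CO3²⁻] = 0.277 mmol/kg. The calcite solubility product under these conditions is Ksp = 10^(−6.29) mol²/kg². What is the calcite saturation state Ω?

Ω = 3.96

Ksp = 10^(−6.29) = 5.129×10^-7
Ω = [Ca²⁺][CO3²⁻]/Ksp = (7.33×10^-3)(0.277×10^-3) / 5.129×10^-7 = 3.96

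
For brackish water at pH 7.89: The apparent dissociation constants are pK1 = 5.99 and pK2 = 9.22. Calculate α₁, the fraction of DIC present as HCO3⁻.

α₁ = 0.944

α₁ = 1 / (1 + [H⁺]/K1 + K2/[H⁺]) = 1 / (1 + 10^-1.90 + 10^-1.33)
   = 1 / (1 + 0.012589 + 0.046774) = 1/1.0594 = 0.9440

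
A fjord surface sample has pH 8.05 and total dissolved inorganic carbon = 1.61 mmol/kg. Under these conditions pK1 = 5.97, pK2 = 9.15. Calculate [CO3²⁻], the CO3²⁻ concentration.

[CO3²⁻] = 0.118 mmol/kg

α₂ = 1 / (1 + [H⁺]/K2 + [H⁺]²/(K1K2)) = 1 / (1 + 10^+1.10 + 10^-0.98)
   = 1 / (1 + 12.589 + 0.10471) = 1/13.694 = 0.07302
[CO3²⁻] = α₂ × DIC = 0.07302 × 1.61 = 0.118 mmol/kg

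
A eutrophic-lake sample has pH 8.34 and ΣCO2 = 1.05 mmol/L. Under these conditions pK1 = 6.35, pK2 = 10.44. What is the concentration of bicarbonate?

α₁ = 1 / (1 + [H⁺]/K1 + K2/[H⁺]) = 1 / (1 + 10^-1.99 + 10^-2.10)
   = 1 / (1 + 0.010233 + 0.0079433) = 1/1.0182 = 0.9821
[HCO3⁻] = α₁ × DIC = 0.9821 × 1.05 = 1.03 mmol/L

[HCO3⁻] = 1.03 mmol/L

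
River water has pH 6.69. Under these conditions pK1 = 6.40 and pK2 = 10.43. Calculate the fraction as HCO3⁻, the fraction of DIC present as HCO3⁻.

α₁ = 1 / (1 + [H⁺]/K1 + K2/[H⁺]) = 1 / (1 + 10^-0.29 + 10^-3.74)
   = 1 / (1 + 0.51286 + 0.00018197) = 1/1.5130 = 0.6609

α₁ = 0.661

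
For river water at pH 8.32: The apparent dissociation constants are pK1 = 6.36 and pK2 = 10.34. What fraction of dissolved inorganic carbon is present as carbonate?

α₂ = 1 / (1 + [H⁺]/K2 + [H⁺]²/(K1K2)) = 1 / (1 + 10^+2.02 + 10^+0.06)
   = 1 / (1 + 104.71 + 1.1482) = 1/106.86 = 0.009358

α₂ = 0.00936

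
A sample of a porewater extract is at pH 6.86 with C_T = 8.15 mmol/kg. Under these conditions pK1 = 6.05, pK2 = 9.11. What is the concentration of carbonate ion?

[CO3²⁻] = 0.0395 mmol/kg

α₂ = 1 / (1 + [H⁺]/K2 + [H⁺]²/(K1K2)) = 1 / (1 + 10^+2.25 + 10^+1.44)
   = 1 / (1 + 177.83 + 27.542) = 1/206.37 = 0.004846
[CO3²⁻] = α₂ × DIC = 0.004846 × 8.15 = 0.0395 mmol/kg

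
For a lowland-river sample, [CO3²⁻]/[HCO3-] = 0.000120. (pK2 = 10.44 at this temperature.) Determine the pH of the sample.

From K2 = [H⁺][CO3²⁻]/[HCO3-]:  pH = pK2 + log₁₀([CO3²⁻]/[HCO3-])
log₁₀(0.000120) = -3.921
pH = 10.44 + (-3.921) = 6.52

pH = 6.52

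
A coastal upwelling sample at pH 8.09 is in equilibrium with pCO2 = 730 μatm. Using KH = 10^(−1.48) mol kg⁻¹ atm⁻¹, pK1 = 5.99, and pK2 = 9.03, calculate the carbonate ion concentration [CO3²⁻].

[CO2*] = KH · pCO2 = 10^(−1.48) × 730×10^-6 = 2.417×10^-5 mol/kg
α₀ = 1/(1 + K1/[H⁺] + K1K2/[H⁺]²) = 1/(1 + 10^+2.10 + 10^+1.16) = 0.007075
DIC = [CO2*]/α₀ = 2.417×10^-5 / 0.007075 = 3.417 mmol/kg
[CO3²⁻] = α₂·DIC; α₂ = 0.1023, so [CO3²⁻] = 0.1023 × 3.417 = 0.349 mmol/kg

[CO3²⁻] = 0.349 mmol/kg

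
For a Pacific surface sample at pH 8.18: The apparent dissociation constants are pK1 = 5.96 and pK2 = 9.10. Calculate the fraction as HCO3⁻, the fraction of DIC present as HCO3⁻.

α₁ = 0.888

α₁ = 1 / (1 + [H⁺]/K1 + K2/[H⁺]) = 1 / (1 + 10^-2.22 + 10^-0.92)
   = 1 / (1 + 0.0060256 + 0.12023) = 1/1.1263 = 0.8879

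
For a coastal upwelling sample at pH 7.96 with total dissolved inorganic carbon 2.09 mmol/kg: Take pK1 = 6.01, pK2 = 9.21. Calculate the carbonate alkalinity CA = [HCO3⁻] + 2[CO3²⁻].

CA = [HCO3⁻] + 2[CO3²⁻] = (α₁ + 2α₂)·DIC
At pH 7.96: [H⁺]/K1 = 10^-1.95 = 0.011220, K2/[H⁺] = 10^-1.25 = 0.056234
α₁ = 1/(1 + 0.011220 + 0.056234) = 1/1.0675 = 0.9368; α₂ = α₁·K2/[H⁺] = 0.05268
α₁ + 2α₂ = 1.0422
CA = 1.0422 × 2.09 = 2.18 mmol/kg

CA = 2.18 mmol/kg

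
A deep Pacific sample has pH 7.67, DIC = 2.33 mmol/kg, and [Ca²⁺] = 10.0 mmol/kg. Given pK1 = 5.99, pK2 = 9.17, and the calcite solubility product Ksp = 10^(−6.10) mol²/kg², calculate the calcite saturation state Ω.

α₂ = 1 / (1 + [H⁺]/K2 + [H⁺]²/(K1K2)) = 1 / (1 + 10^+1.50 + 10^-0.18)
   = 1 / (1 + 31.623 + 0.66069) = 1/33.283 = 0.03004
[CO3²⁻] = α₂ × DIC = 0.03004 × 2.33 = 0.07000 mmol/kg
Ksp = 10^(−6.10) = 7.943×10^-7
Ω = [Ca²⁺][CO3²⁻]/Ksp = (10.0×10^-3)(7.000×10^-5) / 7.943×10^-7 = 0.881

Ω = 0.881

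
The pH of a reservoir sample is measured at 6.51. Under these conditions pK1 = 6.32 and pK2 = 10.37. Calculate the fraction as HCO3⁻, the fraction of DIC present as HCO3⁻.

α₁ = 0.608

α₁ = 1 / (1 + [H⁺]/K1 + K2/[H⁺]) = 1 / (1 + 10^-0.19 + 10^-3.86)
   = 1 / (1 + 0.64565 + 0.00013804) = 1/1.6458 = 0.6076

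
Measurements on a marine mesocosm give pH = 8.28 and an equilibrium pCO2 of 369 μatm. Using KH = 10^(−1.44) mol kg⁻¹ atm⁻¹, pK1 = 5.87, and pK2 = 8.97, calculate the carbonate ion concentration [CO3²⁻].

[CO2*] = KH · pCO2 = 10^(−1.44) × 369×10^-6 = 1.340×10^-5 mol/kg
α₀ = 1/(1 + K1/[H⁺] + K1K2/[H⁺]²) = 1/(1 + 10^+2.41 + 10^+1.72) = 0.003220
DIC = [CO2*]/α₀ = 1.340×10^-5 / 0.003220 = 4.160 mmol/kg
[CO3²⁻] = α₂·DIC; α₂ = 0.1690, so [CO3²⁻] = 0.1690 × 4.160 = 0.703 mmol/kg

[CO3²⁻] = 0.703 mmol/kg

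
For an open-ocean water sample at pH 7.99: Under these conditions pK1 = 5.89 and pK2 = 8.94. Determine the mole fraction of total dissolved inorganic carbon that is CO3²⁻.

α₂ = 1 / (1 + [H⁺]/K2 + [H⁺]²/(K1K2)) = 1 / (1 + 10^+0.95 + 10^-1.15)
   = 1 / (1 + 8.9125 + 0.070795) = 1/9.9833 = 0.1002

α₂ = 0.100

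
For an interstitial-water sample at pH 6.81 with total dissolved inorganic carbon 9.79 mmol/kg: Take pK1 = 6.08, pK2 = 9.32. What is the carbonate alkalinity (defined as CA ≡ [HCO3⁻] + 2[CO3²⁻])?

CA = [HCO3⁻] + 2[CO3²⁻] = (α₁ + 2α₂)·DIC
At pH 6.81: [H⁺]/K1 = 10^-0.73 = 0.18621, K2/[H⁺] = 10^-2.51 = 0.0030903
α₁ = 1/(1 + 0.18621 + 0.0030903) = 1/1.1893 = 0.8408; α₂ = α₁·K2/[H⁺] = 0.002598
α₁ + 2α₂ = 0.8460
CA = 0.8460 × 9.79 = 8.28 mmol/kg

CA = 8.28 mmol/kg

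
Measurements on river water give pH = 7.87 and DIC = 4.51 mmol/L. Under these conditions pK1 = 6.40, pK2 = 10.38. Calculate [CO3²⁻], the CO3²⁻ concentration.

α₂ = 1 / (1 + [H⁺]/K2 + [H⁺]²/(K1K2)) = 1 / (1 + 10^+2.51 + 10^+1.04)
   = 1 / (1 + 323.59 + 10.965) = 1/335.56 = 0.002980
[CO3²⁻] = α₂ × DIC = 0.002980 × 4.51 = 0.0134 mmol/L = 13.4 μmol/L

[CO3²⁻] = 13.4 μmol/L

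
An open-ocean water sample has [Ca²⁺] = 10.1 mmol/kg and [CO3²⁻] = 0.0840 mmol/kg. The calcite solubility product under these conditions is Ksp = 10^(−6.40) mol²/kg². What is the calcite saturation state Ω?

Ω = 2.13

Ksp = 10^(−6.40) = 3.981×10^-7
Ω = [Ca²⁺][CO3²⁻]/Ksp = (10.1×10^-3)(0.0840×10^-3) / 3.981×10^-7 = 2.13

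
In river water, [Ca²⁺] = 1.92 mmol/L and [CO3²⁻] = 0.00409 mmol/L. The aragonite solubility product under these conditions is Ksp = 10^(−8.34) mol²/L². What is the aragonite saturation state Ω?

Ω = 1.72

Ksp = 10^(−8.34) = 4.571×10^-9
Ω = [Ca²⁺][CO3²⁻]/Ksp = (1.92×10^-3)(0.00409×10^-3) / 4.571×10^-9 = 1.72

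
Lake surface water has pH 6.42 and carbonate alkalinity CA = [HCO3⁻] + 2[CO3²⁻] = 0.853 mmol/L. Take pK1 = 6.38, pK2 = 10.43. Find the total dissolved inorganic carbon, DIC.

CA = [HCO3⁻] + 2[CO3²⁻] = (α₁ + 2α₂)·DIC
At pH 6.42: [H⁺]/K1 = 10^-0.04 = 0.91201, K2/[H⁺] = 10^-4.01 = 9.7724×10^-5
α₁ = 1/(1 + 0.91201 + 9.7724×10^-5) = 1/1.9121 = 0.5230; α₂ = α₁·K2/[H⁺] = 5.111×10^-5
α₁ + 2α₂ = 0.5231
DIC = CA / (α₁ + 2α₂) = 0.853 / 0.5231 = 1.63 mmol/L

DIC = 1.63 mmol/L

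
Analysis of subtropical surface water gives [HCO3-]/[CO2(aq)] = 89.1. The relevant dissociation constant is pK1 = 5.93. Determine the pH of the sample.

pH = 7.88

From K1 = [H⁺][HCO3-]/[CO2(aq)]:  pH = pK1 + log₁₀([HCO3-]/[CO2(aq)])
log₁₀(89.1) = +1.950
pH = 5.93 + (+1.950) = 7.88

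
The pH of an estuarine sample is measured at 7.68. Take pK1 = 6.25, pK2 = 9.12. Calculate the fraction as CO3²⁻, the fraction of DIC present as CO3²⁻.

α₂ = 0.0338

α₂ = 1 / (1 + [H⁺]/K2 + [H⁺]²/(K1K2)) = 1 / (1 + 10^+1.44 + 10^+0.01)
   = 1 / (1 + 27.542 + 1.0233) = 1/29.566 = 0.03382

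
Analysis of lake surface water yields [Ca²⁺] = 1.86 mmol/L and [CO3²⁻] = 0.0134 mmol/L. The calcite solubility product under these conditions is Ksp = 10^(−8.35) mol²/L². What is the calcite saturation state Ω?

Ω = 5.58

Ksp = 10^(−8.35) = 4.467×10^-9
Ω = [Ca²⁺][CO3²⁻]/Ksp = (1.86×10^-3)(0.0134×10^-3) / 4.467×10^-9 = 5.58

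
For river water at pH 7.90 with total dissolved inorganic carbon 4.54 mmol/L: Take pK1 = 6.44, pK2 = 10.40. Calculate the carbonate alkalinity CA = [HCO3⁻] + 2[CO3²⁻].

CA = [HCO3⁻] + 2[CO3²⁻] = (α₁ + 2α₂)·DIC
At pH 7.90: [H⁺]/K1 = 10^-1.46 = 0.034674, K2/[H⁺] = 10^-2.50 = 0.0031623
α₁ = 1/(1 + 0.034674 + 0.0031623) = 1/1.0378 = 0.9635; α₂ = α₁·K2/[H⁺] = 0.003047
α₁ + 2α₂ = 0.9696
CA = 0.9696 × 4.54 = 4.40 mmol/L

CA = 4.40 mmol/L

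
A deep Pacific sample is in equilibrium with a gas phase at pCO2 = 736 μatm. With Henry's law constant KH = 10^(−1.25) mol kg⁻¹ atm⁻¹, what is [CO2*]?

[CO2*] = 41.4 μmol/kg

KH = 10^(−1.25) = 5.623×10^-2 mol kg⁻¹ atm⁻¹
[CO2*] = KH · pCO2 = 5.623×10^-2 × 736×10^-6 atm = 4.14×10^-5 mol/kg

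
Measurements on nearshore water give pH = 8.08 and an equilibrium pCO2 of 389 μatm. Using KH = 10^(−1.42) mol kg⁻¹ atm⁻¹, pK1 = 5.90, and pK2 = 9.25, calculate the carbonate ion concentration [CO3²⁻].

[CO3²⁻] = 0.151 mmol/kg

[CO2*] = KH · pCO2 = 10^(−1.42) × 389×10^-6 = 1.479×10^-5 mol/kg
α₀ = 1/(1 + K1/[H⁺] + K1K2/[H⁺]²) = 1/(1 + 10^+2.18 + 10^+1.01) = 0.006150
DIC = [CO2*]/α₀ = 1.479×10^-5 / 0.006150 = 2.405 mmol/kg
[CO3²⁻] = α₂·DIC; α₂ = 0.06294, so [CO3²⁻] = 0.06294 × 2.405 = 0.151 mmol/kg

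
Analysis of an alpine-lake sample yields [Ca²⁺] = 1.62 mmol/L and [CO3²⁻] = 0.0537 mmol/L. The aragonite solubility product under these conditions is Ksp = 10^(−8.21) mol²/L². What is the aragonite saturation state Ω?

Ω = 14.1

Ksp = 10^(−8.21) = 6.166×10^-9
Ω = [Ca²⁺][CO3²⁻]/Ksp = (1.62×10^-3)(0.0537×10^-3) / 6.166×10^-9 = 14.1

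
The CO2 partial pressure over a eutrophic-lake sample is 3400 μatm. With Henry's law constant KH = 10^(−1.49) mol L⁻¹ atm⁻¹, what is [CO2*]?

[CO2*] = 110 μmol/L

KH = 10^(−1.49) = 3.236×10^-2 mol L⁻¹ atm⁻¹
[CO2*] = KH · pCO2 = 3.236×10^-2 × 3400×10^-6 atm = 1.10×10^-4 mol/L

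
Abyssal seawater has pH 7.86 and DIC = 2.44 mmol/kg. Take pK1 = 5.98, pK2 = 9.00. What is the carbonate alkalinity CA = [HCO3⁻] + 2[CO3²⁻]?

CA = [HCO3⁻] + 2[CO3²⁻] = (α₁ + 2α₂)·DIC
At pH 7.86: [H⁺]/K1 = 10^-1.88 = 0.013183, K2/[H⁺] = 10^-1.14 = 0.072444
α₁ = 1/(1 + 0.013183 + 0.072444) = 1/1.0856 = 0.9211; α₂ = α₁·K2/[H⁺] = 0.06673
α₁ + 2α₂ = 1.0546
CA = 1.0546 × 2.44 = 2.57 mmol/kg

CA = 2.57 mmol/kg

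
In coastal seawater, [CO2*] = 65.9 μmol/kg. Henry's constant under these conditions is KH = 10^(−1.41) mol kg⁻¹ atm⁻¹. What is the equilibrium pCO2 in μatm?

KH = 10^(−1.41) = 3.890×10^-2 mol kg⁻¹ atm⁻¹
pCO2 = [CO2*]/KH = 65.9×10^-6 / 3.890×10^-2 = 1.69×10^-3 atm = 1690 μatm

pCO2 = 1690 μatm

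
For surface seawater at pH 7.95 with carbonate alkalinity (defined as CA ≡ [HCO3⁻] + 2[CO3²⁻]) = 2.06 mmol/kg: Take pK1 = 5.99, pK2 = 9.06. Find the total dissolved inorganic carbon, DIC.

DIC = 1.94 mmol/kg

CA = [HCO3⁻] + 2[CO3²⁻] = (α₁ + 2α₂)·DIC
At pH 7.95: [H⁺]/K1 = 10^-1.96 = 0.010965, K2/[H⁺] = 10^-1.11 = 0.077625
α₁ = 1/(1 + 0.010965 + 0.077625) = 1/1.0886 = 0.9186; α₂ = α₁·K2/[H⁺] = 0.07131
α₁ + 2α₂ = 1.0612
DIC = CA / (α₁ + 2α₂) = 2.06 / 1.0612 = 1.94 mmol/kg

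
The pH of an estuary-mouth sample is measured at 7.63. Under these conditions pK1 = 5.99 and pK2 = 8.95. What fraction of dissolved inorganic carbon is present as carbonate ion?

α₂ = 1 / (1 + [H⁺]/K2 + [H⁺]²/(K1K2)) = 1 / (1 + 10^+1.32 + 10^-0.32)
   = 1 / (1 + 20.893 + 0.47863) = 1/22.372 = 0.04470

α₂ = 0.0447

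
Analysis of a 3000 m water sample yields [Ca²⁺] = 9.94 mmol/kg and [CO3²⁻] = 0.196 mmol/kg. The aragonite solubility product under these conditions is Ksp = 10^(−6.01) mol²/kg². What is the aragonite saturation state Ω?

Ksp = 10^(−6.01) = 9.772×10^-7
Ω = [Ca²⁺][CO3²⁻]/Ksp = (9.94×10^-3)(0.196×10^-3) / 9.772×10^-7 = 1.99

Ω = 1.99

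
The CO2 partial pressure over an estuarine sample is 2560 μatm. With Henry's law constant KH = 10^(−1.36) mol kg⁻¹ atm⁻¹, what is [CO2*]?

KH = 10^(−1.36) = 4.365×10^-2 mol kg⁻¹ atm⁻¹
[CO2*] = KH · pCO2 = 4.365×10^-2 × 2560×10^-6 atm = 1.12×10^-4 mol/kg

[CO2*] = 112 μmol/kg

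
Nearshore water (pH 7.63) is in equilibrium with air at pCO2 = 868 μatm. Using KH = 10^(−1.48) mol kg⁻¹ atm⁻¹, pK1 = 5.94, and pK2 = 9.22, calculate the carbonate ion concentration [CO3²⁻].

[CO3²⁻] = 0.0362 mmol/kg

[CO2*] = KH · pCO2 = 10^(−1.48) × 868×10^-6 = 2.874×10^-5 mol/kg
α₀ = 1/(1 + K1/[H⁺] + K1K2/[H⁺]²) = 1/(1 + 10^+1.69 + 10^+0.10) = 0.01952
DIC = [CO2*]/α₀ = 2.874×10^-5 / 0.01952 = 1.473 mmol/kg
[CO3²⁻] = α₂·DIC; α₂ = 0.02457, so [CO3²⁻] = 0.02457 × 1.473 = 0.0362 mmol/kg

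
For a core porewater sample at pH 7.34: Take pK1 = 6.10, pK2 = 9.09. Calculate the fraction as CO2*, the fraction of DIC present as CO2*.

α₀ = 1 / (1 + K1/[H⁺] + K1K2/[H⁺]²) = 1 / (1 + 10^+1.24 + 10^-0.51)
   = 1 / (1 + 17.378 + 0.30903) = 1/18.687 = 0.05351

α₀ = 0.0535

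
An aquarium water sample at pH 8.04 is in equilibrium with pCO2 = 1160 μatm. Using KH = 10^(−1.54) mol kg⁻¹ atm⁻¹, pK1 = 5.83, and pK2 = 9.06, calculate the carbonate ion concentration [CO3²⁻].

[CO3²⁻] = 0.518 mmol/kg

[CO2*] = KH · pCO2 = 10^(−1.54) × 1160×10^-6 = 3.345×10^-5 mol/kg
α₀ = 1/(1 + K1/[H⁺] + K1K2/[H⁺]²) = 1/(1 + 10^+2.21 + 10^+1.19) = 0.005597
DIC = [CO2*]/α₀ = 3.345×10^-5 / 0.005597 = 5.977 mmol/kg
[CO3²⁻] = α₂·DIC; α₂ = 0.08669, so [CO3²⁻] = 0.08669 × 5.977 = 0.518 mmol/kg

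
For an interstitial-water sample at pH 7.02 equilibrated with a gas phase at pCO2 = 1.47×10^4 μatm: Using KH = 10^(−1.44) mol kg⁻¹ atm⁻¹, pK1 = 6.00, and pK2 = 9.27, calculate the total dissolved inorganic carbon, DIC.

[CO2*] = KH · pCO2 = 10^(−1.44) × 1.47×10^4×10^-6 = 5.337×10^-4 mol/kg
α₀ = 1/(1 + K1/[H⁺] + K1K2/[H⁺]²) = 1/(1 + 10^+1.02 + 10^-1.23) = 0.08673
DIC = [CO2*]/α₀ = 5.337×10^-4 / 0.08673 = 6.15 mmol/kg

DIC = 6.15 mmol/kg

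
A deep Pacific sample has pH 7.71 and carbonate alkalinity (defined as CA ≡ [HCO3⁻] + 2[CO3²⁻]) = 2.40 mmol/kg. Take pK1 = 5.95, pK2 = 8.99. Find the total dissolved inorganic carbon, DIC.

DIC = 2.32 mmol/kg

CA = [HCO3⁻] + 2[CO3²⁻] = (α₁ + 2α₂)·DIC
At pH 7.71: [H⁺]/K1 = 10^-1.76 = 0.017378, K2/[H⁺] = 10^-1.28 = 0.052481
α₁ = 1/(1 + 0.017378 + 0.052481) = 1/1.0699 = 0.9347; α₂ = α₁·K2/[H⁺] = 0.04905
α₁ + 2α₂ = 1.0328
DIC = CA / (α₁ + 2α₂) = 2.40 / 1.0328 = 2.32 mmol/kg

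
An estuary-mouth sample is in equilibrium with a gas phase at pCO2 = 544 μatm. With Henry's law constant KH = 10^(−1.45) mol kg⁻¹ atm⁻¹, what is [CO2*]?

KH = 10^(−1.45) = 3.548×10^-2 mol kg⁻¹ atm⁻¹
[CO2*] = KH · pCO2 = 3.548×10^-2 × 544×10^-6 atm = 1.93×10^-5 mol/kg

[CO2*] = 19.3 μmol/kg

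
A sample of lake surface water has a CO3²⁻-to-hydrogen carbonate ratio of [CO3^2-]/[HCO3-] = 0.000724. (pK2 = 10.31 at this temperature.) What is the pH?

pH = 7.17

From K2 = [H⁺][CO3^2-]/[HCO3-]:  pH = pK2 + log₁₀([CO3^2-]/[HCO3-])
log₁₀(0.000724) = -3.140
pH = 10.31 + (-3.140) = 7.17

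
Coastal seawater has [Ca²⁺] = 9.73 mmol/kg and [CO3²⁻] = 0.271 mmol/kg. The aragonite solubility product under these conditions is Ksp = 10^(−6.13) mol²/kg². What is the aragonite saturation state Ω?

Ω = 3.56

Ksp = 10^(−6.13) = 7.413×10^-7
Ω = [Ca²⁺][CO3²⁻]/Ksp = (9.73×10^-3)(0.271×10^-3) / 7.413×10^-7 = 3.56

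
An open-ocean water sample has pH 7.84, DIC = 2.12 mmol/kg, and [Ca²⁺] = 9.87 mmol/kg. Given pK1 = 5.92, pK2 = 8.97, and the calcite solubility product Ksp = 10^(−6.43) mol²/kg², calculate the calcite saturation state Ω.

α₂ = 1 / (1 + [H⁺]/K2 + [H⁺]²/(K1K2)) = 1 / (1 + 10^+1.13 + 10^-0.79)
   = 1 / (1 + 13.490 + 0.16218) = 1/14.652 = 0.06825
[CO3²⁻] = α₂ × DIC = 0.06825 × 2.12 = 0.1447 mmol/kg
Ksp = 10^(−6.43) = 3.715×10^-7
Ω = [Ca²⁺][CO3²⁻]/Ksp = (9.87×10^-3)(1.447×10^-4) / 3.715×10^-7 = 3.84

Ω = 3.84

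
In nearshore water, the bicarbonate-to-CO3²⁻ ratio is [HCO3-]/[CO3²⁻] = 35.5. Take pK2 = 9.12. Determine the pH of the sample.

pH = 7.57

From K2 = [H⁺][CO3²⁻]/[HCO3-]:  pH = pK2 − log₁₀([HCO3-]/[CO3²⁻])
log₁₀(35.5) = +1.550
pH = 9.12 − (+1.550) = 7.57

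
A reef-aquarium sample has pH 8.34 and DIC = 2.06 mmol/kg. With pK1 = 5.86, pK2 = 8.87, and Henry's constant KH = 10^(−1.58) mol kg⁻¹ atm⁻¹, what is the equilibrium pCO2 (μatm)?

pCO2 = 200 μatm

α₀ = 1 / (1 + K1/[H⁺] + K1K2/[H⁺]²) = 1 / (1 + 10^+2.48 + 10^+1.95)
   = 1 / (1 + 302.00 + 89.125) = 1/392.12 = 0.002550
[CO2*] = α₀ × DIC = 0.002550 × 2.06 = 0.005253 mmol/kg = 5.253 μmol/kg
pCO2 = [CO2*]/KH = 5.253×10^-6 / 2.630×10^-2 = 200 μatm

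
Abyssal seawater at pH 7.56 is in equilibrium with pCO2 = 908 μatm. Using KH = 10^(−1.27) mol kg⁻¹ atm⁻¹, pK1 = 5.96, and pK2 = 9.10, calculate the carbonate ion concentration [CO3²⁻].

[CO3²⁻] = 0.0560 mmol/kg

[CO2*] = KH · pCO2 = 10^(−1.27) × 908×10^-6 = 4.876×10^-5 mol/kg
α₀ = 1/(1 + K1/[H⁺] + K1K2/[H⁺]²) = 1/(1 + 10^+1.60 + 10^+0.06) = 0.02383
DIC = [CO2*]/α₀ = 4.876×10^-5 / 0.02383 = 2.046 mmol/kg
[CO3²⁻] = α₂·DIC; α₂ = 0.02736, so [CO3²⁻] = 0.02736 × 2.046 = 0.0560 mmol/kg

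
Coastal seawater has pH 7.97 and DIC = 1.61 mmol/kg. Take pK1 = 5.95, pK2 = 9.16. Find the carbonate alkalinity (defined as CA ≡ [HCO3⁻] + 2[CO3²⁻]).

CA = [HCO3⁻] + 2[CO3²⁻] = (α₁ + 2α₂)·DIC
At pH 7.97: [H⁺]/K1 = 10^-2.02 = 0.0095499, K2/[H⁺] = 10^-1.19 = 0.064565
α₁ = 1/(1 + 0.0095499 + 0.064565) = 1/1.0741 = 0.9310; α₂ = α₁·K2/[H⁺] = 0.06011
α₁ + 2α₂ = 1.0512
CA = 1.0512 × 1.61 = 1.69 mmol/kg

CA = 1.69 mmol/kg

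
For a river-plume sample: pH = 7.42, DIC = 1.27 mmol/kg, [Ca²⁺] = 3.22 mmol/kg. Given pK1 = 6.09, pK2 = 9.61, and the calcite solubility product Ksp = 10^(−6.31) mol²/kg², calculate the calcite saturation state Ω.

α₂ = 1 / (1 + [H⁺]/K2 + [H⁺]²/(K1K2)) = 1 / (1 + 10^+2.19 + 10^+0.86)
   = 1 / (1 + 154.88 + 7.2444) = 1/163.13 = 0.006130
[CO3²⁻] = α₂ × DIC = 0.006130 × 1.27 = 0.007785 mmol/kg = 7.785 μmol/kg
Ksp = 10^(−6.31) = 4.898×10^-7
Ω = [Ca²⁺][CO3²⁻]/Ksp = (3.22×10^-3)(7.785×10^-6) / 4.898×10^-7 = 0.0512

Ω = 0.0512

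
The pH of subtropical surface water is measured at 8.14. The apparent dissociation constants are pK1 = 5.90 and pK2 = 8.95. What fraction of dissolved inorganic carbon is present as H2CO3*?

α₀ = 0.00496

α₀ = 1 / (1 + K1/[H⁺] + K1K2/[H⁺]²) = 1 / (1 + 10^+2.24 + 10^+1.43)
   = 1 / (1 + 173.78 + 26.915) = 1/201.70 = 0.004958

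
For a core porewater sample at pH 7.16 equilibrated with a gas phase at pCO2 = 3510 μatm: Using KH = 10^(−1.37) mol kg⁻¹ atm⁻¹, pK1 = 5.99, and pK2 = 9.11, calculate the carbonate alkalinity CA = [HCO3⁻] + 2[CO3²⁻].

CA = 2.26 mmol/kg

[CO2*] = KH · pCO2 = 10^(−1.37) × 3510×10^-6 = 1.497×10^-4 mol/kg
α₀ = 1/(1 + K1/[H⁺] + K1K2/[H⁺]²) = 1/(1 + 10^+1.17 + 10^-0.78) = 0.06267
DIC = [CO2*]/α₀ = 1.497×10^-4 / 0.06267 = 2.389 mmol/kg
CA = (α₁ + 2α₂)·DIC = (0.9269 + 2×0.01040) × 2.389 = 2.26 mmol/kg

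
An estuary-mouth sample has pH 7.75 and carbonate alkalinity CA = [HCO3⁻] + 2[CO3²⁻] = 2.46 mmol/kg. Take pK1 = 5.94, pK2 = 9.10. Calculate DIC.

CA = [HCO3⁻] + 2[CO3²⁻] = (α₁ + 2α₂)·DIC
At pH 7.75: [H⁺]/K1 = 10^-1.81 = 0.015488, K2/[H⁺] = 10^-1.35 = 0.044668
α₁ = 1/(1 + 0.015488 + 0.044668) = 1/1.0602 = 0.9433; α₂ = α₁·K2/[H⁺] = 0.04213
α₁ + 2α₂ = 1.0275
DIC = CA / (α₁ + 2α₂) = 2.46 / 1.0275 = 2.39 mmol/kg

DIC = 2.39 mmol/kg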